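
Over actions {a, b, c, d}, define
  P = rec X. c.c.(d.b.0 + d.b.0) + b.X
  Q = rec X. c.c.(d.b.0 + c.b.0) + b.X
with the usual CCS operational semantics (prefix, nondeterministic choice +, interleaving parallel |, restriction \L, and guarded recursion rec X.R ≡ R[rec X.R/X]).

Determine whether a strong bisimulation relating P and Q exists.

Reachable graph of P (5 states):
  u0 = rec X. c.c.(d.b.0 + d.b.0) + b.X :: --b--▸ u0, --c--▸ u1
  u1 = c.(d.b.0 + d.b.0) :: --c--▸ u2
  u2 = d.b.0 + d.b.0 :: --d--▸ u3
  u3 = b.0 :: --b--▸ u4
  u4 = 0 :: ·
Reachable graph of Q (5 states):
  v0 = rec X. c.c.(d.b.0 + c.b.0) + b.X :: --b--▸ v0, --c--▸ v1
  v1 = c.(d.b.0 + c.b.0) :: --c--▸ v2
  v2 = d.b.0 + c.b.0 :: --c--▸ v3, --d--▸ v3
  v3 = b.0 :: --b--▸ v4
  v4 = 0 :: ·
Partition-refinement fixed point:
  B0 = {u0}
  B1 = {u1}
  B2 = {u2}
  B3 = {u3, v3}
  B4 = {u4, v4}
  B5 = {v0}
  B6 = {v1}
  B7 = {v2}
u0 ∈ B0, v0 ∈ B5 → different blocks

P ≁ Q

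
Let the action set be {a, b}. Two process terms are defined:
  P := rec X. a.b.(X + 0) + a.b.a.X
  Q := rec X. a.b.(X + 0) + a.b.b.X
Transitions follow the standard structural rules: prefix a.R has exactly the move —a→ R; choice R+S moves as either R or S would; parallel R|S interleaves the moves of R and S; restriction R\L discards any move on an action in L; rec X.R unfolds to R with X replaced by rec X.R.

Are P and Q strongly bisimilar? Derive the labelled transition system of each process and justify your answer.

Reachable graph of P (5 states):
  p0 = rec X. a.b.(X + 0) + a.b.a.X | =a=> p1, =a=> p2
  p1 = b.((rec X. a.b.(X + 0) + a.b.a.X) + 0) | =b=> p3
  p2 = b.a.(rec X. a.b.(X + 0) + a.b.a.X) | =b=> p4
  p3 = (rec X. a.b.(X + 0) + a.b.a.X) + 0 | =a=> p1, =a=> p2
  p4 = a.(rec X. a.b.(X + 0) + a.b.a.X) | =a=> p0
Reachable graph of Q (5 states):
  q0 = rec X. a.b.(X + 0) + a.b.b.X | =a=> q1, =a=> q2
  q1 = b.((rec X. a.b.(X + 0) + a.b.b.X) + 0) | =b=> q3
  q2 = b.b.(rec X. a.b.(X + 0) + a.b.b.X) | =b=> q4
  q3 = (rec X. a.b.(X + 0) + a.b.b.X) + 0 | =a=> q1, =a=> q2
  q4 = b.(rec X. a.b.(X + 0) + a.b.b.X) | =b=> q0
Coarsest stable partition (strong bisimilarity classes):
  B0 = {p0, p3}
  B1 = {p2}
  B2 = {p4}
  B3 = {p1}
  B4 = {q0, q3}
  B5 = {q1, q4}
  B6 = {q2}
p0 ∈ B0, q0 ∈ B4 → different blocks

not bisimilar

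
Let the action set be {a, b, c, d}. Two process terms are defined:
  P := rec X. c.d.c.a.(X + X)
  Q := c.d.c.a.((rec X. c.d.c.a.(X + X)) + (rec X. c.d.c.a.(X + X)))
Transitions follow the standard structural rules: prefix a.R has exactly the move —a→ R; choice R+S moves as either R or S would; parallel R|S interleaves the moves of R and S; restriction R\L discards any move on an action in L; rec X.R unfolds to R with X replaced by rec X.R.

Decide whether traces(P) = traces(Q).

P's transition system — 5 states:
  s0 = rec X. c.d.c.a.(X + X) :: =c=> s1
  s1 = d.c.a.((rec X. c.d.c.a.(X + X)) + (rec X. c.d.c.a.(X + X))) :: =d=> s2
  s2 = c.a.((rec X. c.d.c.a.(X + X)) + (rec X. c.d.c.a.(X + X))) :: =c=> s3
  s3 = a.((rec X. c.d.c.a.(X + X)) + (rec X. c.d.c.a.(X + X))) :: =a=> s4
  s4 = (rec X. c.d.c.a.(X + X)) + (rec X. c.d.c.a.(X + X)) :: =c=> s1
Q's transition system — 5 states:
  t0 = c.d.c.a.((rec X. c.d.c.a.(X + X)) + (rec X. c.d.c.a.(X + X))) :: =c=> t1
  t1 = d.c.a.((rec X. c.d.c.a.(X + X)) + (rec X. c.d.c.a.(X + X))) :: =d=> t2
  t2 = c.a.((rec X. c.d.c.a.(X + X)) + (rec X. c.d.c.a.(X + X))) :: =c=> t3
  t3 = a.((rec X. c.d.c.a.(X + X)) + (rec X. c.d.c.a.(X + X))) :: =a=> t4
  t4 = (rec X. c.d.c.a.(X + X)) + (rec X. c.d.c.a.(X + X)) :: =c=> t1
Partition-refinement fixed point:
  B0 = {s0, s4, t0, t4}
  B1 = {s1, t1}
  B2 = {s2, t2}
  B3 = {s3, t3}
s0 ∈ B0, t0 ∈ B0 → same block
Bisimilar ⇒ trace-equivalent.

trace-equivalent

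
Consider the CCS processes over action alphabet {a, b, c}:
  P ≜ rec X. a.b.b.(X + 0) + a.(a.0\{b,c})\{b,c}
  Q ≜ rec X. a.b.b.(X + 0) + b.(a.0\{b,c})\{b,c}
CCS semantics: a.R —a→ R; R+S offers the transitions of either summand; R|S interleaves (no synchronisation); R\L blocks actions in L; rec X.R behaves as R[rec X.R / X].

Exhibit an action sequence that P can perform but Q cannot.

aa

Reachable graph of P (6 states):
  p0 = rec X. a.b.b.(X + 0) + a.(a.0\{b,c})\{b,c} :: ··a··> p1, ··a··> p2
  p1 = (a.0\{b,c})\{b,c} :: ··a··> p3
  p2 = b.b.((rec X. a.b.b.(X + 0) + a.(a.0\{b,c})\{b,c}) + 0) :: ··b··> p4
  p3 = 0\{b,c}\{b,c} :: stopped
  p4 = b.((rec X. a.b.b.(X + 0) + a.(a.0\{b,c})\{b,c}) + 0) :: ··b··> p5
  p5 = (rec X. a.b.b.(X + 0) + a.(a.0\{b,c})\{b,c}) + 0 :: ··a··> p1, ··a··> p2
Reachable graph of Q (6 states):
  q0 = rec X. a.b.b.(X + 0) + b.(a.0\{b,c})\{b,c} :: ··a··> q1, ··b··> q2
  q1 = b.b.((rec X. a.b.b.(X + 0) + b.(a.0\{b,c})\{b,c}) + 0) :: ··b··> q3
  q2 = (a.0\{b,c})\{b,c} :: ··a··> q4
  q3 = b.((rec X. a.b.b.(X + 0) + b.(a.0\{b,c})\{b,c}) + 0) :: ··b··> q5
  q4 = 0\{b,c}\{b,c} :: stopped
  q5 = (rec X. a.b.b.(X + 0) + b.(a.0\{b,c})\{b,c}) + 0 :: ··a··> q1, ··b··> q2
Run σ = ⟨aa⟩ on P: start {p0}
  after a @ step 1: {p1, p2}
  after a @ step 2: {p3}
  — P admits the full trace.
Run σ = ⟨aa⟩ on Q: start {q0}
  after a @ step 1: {q1}
  after a @ step 2: ∅ (Q stuck)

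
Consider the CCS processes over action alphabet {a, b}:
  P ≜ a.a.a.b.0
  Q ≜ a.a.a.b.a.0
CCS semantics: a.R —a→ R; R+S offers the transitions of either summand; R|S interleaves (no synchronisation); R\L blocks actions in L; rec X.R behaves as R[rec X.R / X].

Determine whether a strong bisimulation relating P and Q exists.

P ≁ Q

Reachable graph of P (5 states):
  u0 = a.a.a.b.0 ⊢ --a--▸ u1
  u1 = a.a.b.0 ⊢ --a--▸ u2
  u2 = a.b.0 ⊢ --a--▸ u3
  u3 = b.0 ⊢ --b--▸ u4
  u4 = 0 ⊢ stopped
Reachable graph of Q (6 states):
  v0 = a.a.a.b.a.0 ⊢ --a--▸ v1
  v1 = a.a.b.a.0 ⊢ --a--▸ v2
  v2 = a.b.a.0 ⊢ --a--▸ v3
  v3 = b.a.0 ⊢ --b--▸ v4
  v4 = a.0 ⊢ --a--▸ v5
  v5 = 0 ⊢ stopped
Partition-refinement fixed point:
  B0 = {u0}
  B1 = {u1}
  B2 = {u2}
  B3 = {u3}
  B4 = {u4, v5}
  B5 = {v0}
  B6 = {v1}
  B7 = {v2}
  B8 = {v3}
  B9 = {v4}
u0 ∈ B0, v0 ∈ B5 → different blocks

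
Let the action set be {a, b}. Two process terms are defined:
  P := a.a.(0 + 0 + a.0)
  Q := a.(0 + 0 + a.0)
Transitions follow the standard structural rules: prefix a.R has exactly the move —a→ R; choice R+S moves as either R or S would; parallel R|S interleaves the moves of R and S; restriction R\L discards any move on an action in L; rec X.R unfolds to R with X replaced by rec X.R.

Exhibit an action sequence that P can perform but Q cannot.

aaa

P's transition system — 4 states:
  u0 = a.a.(0 + 0 + a.0) → —a→ u1
  u1 = a.(0 + 0 + a.0) → —a→ u2
  u2 = 0 + 0 + a.0 → —a→ u3
  u3 = 0 → ∅
Q's transition system — 3 states:
  v0 = a.(0 + 0 + a.0) → —a→ v1
  v1 = 0 + 0 + a.0 → —a→ v2
  v2 = 0 → ∅
Executing aaa from P (initial set {u0}):
  step 1 (a): {u1}
  step 2 (a): {u2}
  step 3 (a): {u3}
  — P admits the full trace.
Executing aaa from Q (initial set {v0}):
  step 1 (a): {v1}
  step 2 (a): {v2}
  step 3 (a): ∅  — Q cannot continue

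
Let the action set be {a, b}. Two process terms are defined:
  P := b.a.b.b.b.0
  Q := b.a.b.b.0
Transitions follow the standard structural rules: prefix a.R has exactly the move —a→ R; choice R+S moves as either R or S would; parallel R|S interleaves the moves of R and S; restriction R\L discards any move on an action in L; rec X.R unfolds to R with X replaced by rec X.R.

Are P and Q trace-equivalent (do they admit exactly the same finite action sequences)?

NO — witness ⟨babbb⟩

LTS(P): 6 reachable states
  m0 = b.a.b.b.b.0 ⊢ ··b··> m1
  m1 = a.b.b.b.0 ⊢ ··a··> m2
  m2 = b.b.b.0 ⊢ ··b··> m3
  m3 = b.b.0 ⊢ ··b··> m4
  m4 = b.0 ⊢ ··b··> m5
  m5 = 0 ⊢ deadlocked
LTS(Q): 5 reachable states
  n0 = b.a.b.b.0 ⊢ ··b··> n1
  n1 = a.b.b.0 ⊢ ··a··> n2
  n2 = b.b.0 ⊢ ··b··> n3
  n3 = b.0 ⊢ ··b··> n4
  n4 = 0 ⊢ deadlocked
Executing babbb from P (initial set {m0}):
  step 1 (b): {m1}
  step 2 (a): {m2}
  step 3 (b): {m3}
  step 4 (b): {m4}
  step 5 (b): {m5}
  ✓ P
Executing babbb from Q (initial set {n0}):
  step 1 (b): {n1}
  step 2 (a): {n2}
  step 3 (b): {n3}
  step 4 (b): {n4}
  step 5 (b): ∅  — Q cannot continue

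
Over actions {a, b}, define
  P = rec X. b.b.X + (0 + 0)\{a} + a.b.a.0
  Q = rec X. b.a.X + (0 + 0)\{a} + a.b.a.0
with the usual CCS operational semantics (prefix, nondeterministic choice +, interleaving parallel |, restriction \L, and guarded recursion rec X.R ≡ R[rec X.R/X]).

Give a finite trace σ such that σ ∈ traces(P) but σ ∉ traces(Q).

bb

Reachable graph of P (5 states):
  u0 = rec X. b.b.X + (0 + 0)\{a} + a.b.a.0 has moves -a-> u1, -b-> u2
  u1 = b.a.0 has moves -b-> u3
  u2 = b.(rec X. b.b.X + (0 + 0)\{a} + a.b.a.0) has moves -b-> u0
  u3 = a.0 has moves -a-> u4
  u4 = 0 has moves deadlocked
Reachable graph of Q (5 states):
  v0 = rec X. b.a.X + (0 + 0)\{a} + a.b.a.0 has moves -a-> v1, -b-> v2
  v1 = b.a.0 has moves -b-> v3
  v2 = a.(rec X. b.a.X + (0 + 0)\{a} + a.b.a.0) has moves -a-> v0
  v3 = a.0 has moves -a-> v4
  v4 = 0 has moves deadlocked
Run σ = ⟨bb⟩ on P: start {u0}
  [1] b ⇒ {u2}
  [2] b ⇒ {u0}
  P completes σ.
Run σ = ⟨bb⟩ on Q: start {v0}
  [1] b ⇒ {v2}
  [2] b ⇒ ∅  — Q cannot continue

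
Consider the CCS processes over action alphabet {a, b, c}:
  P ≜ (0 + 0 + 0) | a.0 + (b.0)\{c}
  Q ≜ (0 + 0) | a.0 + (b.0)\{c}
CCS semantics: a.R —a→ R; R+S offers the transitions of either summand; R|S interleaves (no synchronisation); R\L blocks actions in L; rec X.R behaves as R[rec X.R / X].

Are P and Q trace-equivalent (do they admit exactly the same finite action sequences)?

Reachable graph of P (3 states):
  p0 = (0 + 0 + 0) | a.0 + (b.0)\{c} has moves ··a··> p1, ··b··> p2
  p1 = (0 + 0 + 0) | 0 has moves deadlocked
  p2 = 0\{c} has moves deadlocked
Reachable graph of Q (3 states):
  q0 = (0 + 0) | a.0 + (b.0)\{c} has moves ··a··> q1, ··b··> q2
  q1 = (0 + 0) | 0 has moves deadlocked
  q2 = 0\{c} has moves deadlocked
Partition-refinement fixed point:
  B0 = {p0, q0}
  B1 = {p1, p2, q1, q2}
p0 ∈ B0, q0 ∈ B0 → same block
Bisimilar ⇒ trace-equivalent.

traces(P) = traces(Q)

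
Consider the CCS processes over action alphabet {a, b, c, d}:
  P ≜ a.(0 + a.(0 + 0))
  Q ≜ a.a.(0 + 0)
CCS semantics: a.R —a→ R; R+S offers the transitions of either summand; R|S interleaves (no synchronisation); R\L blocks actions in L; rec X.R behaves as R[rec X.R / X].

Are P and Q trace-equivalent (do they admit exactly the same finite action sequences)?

P's transition system — 3 states:
  s0 = a.(0 + a.(0 + 0)) :: —a→ s1
  s1 = 0 + a.(0 + 0) :: —a→ s2
  s2 = 0 + 0 :: ·
Q's transition system — 3 states:
  t0 = a.a.(0 + 0) :: —a→ t1
  t1 = a.(0 + 0) :: —a→ t2
  t2 = 0 + 0 :: ·
Partition-refinement fixed point:
  B0 = {s0, t0}
  B1 = {s1, t1}
  B2 = {s2, t2}
s0 ∈ B0, t0 ∈ B0 → same block
Bisimilar ⇒ trace-equivalent.

YES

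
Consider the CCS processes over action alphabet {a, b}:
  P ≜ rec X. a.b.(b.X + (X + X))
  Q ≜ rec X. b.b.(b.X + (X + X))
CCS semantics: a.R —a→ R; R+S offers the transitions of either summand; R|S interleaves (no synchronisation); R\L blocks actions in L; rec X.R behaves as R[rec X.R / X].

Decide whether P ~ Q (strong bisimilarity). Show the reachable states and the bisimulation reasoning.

Reachable graph of P (3 states):
  s0 = rec X. a.b.(b.X + (X + X)) has moves =a=> s1
  s1 = b.(b.(rec X. a.b.(b.X + (X + X))) + ((rec X. a.b.(b.X + (X + X))) + (rec X. a.b.(b.X + (X + X))))) has moves =b=> s2
  s2 = b.(rec X. a.b.(b.X + (X + X))) + ((rec X. a.b.(b.X + (X + X))) + (rec X. a.b.(b.X + (X + X)))) has moves =a=> s1, =b=> s0
Reachable graph of Q (3 states):
  t0 = rec X. b.b.(b.X + (X + X)) has moves =b=> t1
  t1 = b.(b.(rec X. b.b.(b.X + (X + X))) + ((rec X. b.b.(b.X + (X + X))) + (rec X. b.b.(b.X + (X + X))))) has moves =b=> t2
  t2 = b.(rec X. b.b.(b.X + (X + X))) + ((rec X. b.b.(b.X + (X + X))) + (rec X. b.b.(b.X + (X + X)))) has moves =b=> t0, =b=> t1
Bisimilarity quotient blocks:
  B0 = {s0}
  B1 = {s1}
  B2 = {s2}
  B3 = {t0, t1, t2}
s0 ∈ B0, t0 ∈ B3 → different blocks

not bisimilar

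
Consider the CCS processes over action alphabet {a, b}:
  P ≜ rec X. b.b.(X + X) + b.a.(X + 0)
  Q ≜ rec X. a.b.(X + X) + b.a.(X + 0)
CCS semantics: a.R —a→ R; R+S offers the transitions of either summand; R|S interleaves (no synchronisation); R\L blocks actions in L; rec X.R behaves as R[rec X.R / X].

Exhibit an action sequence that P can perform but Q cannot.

bb

P's transition system — 5 states:
  p0 = rec X. b.b.(X + X) + b.a.(X + 0) → —b→ p1, —b→ p2
  p1 = a.((rec X. b.b.(X + X) + b.a.(X + 0)) + 0) → —a→ p3
  p2 = b.((rec X. b.b.(X + X) + b.a.(X + 0)) + (rec X. b.b.(X + X) + b.a.(X + 0))) → —b→ p4
  p3 = (rec X. b.b.(X + X) + b.a.(X + 0)) + 0 → —b→ p1, —b→ p2
  p4 = (rec X. b.b.(X + X) + b.a.(X + 0)) + (rec X. b.b.(X + X) + b.a.(X + 0)) → —b→ p1, —b→ p2
Q's transition system — 5 states:
  q0 = rec X. a.b.(X + X) + b.a.(X + 0) → —a→ q1, —b→ q2
  q1 = b.((rec X. a.b.(X + X) + b.a.(X + 0)) + (rec X. a.b.(X + X) + b.a.(X + 0))) → —b→ q3
  q2 = a.((rec X. a.b.(X + X) + b.a.(X + 0)) + 0) → —a→ q4
  q3 = (rec X. a.b.(X + X) + b.a.(X + 0)) + (rec X. a.b.(X + X) + b.a.(X + 0)) → —a→ q1, —b→ q2
  q4 = (rec X. a.b.(X + X) + b.a.(X + 0)) + 0 → —a→ q1, —b→ q2
Executing bb from P (initial set {p0}):
  after b @ step 1: {p1, p2}
  after b @ step 2: {p4}
  P completes σ.
Executing bb from Q (initial set {q0}):
  after b @ step 1: {q2}
  after b @ step 2: ∅  — Q cannot continue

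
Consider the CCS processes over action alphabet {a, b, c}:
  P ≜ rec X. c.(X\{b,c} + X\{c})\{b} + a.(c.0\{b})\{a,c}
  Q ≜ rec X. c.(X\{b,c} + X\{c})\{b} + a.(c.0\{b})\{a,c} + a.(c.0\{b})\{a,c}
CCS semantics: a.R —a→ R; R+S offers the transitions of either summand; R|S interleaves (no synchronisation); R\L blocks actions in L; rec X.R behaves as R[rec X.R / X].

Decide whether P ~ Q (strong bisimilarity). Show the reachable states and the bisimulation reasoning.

bisimilar

LTS(P): 5 reachable states
  s0 = rec X. c.(X\{b,c} + X\{c})\{b} + a.(c.0\{b})\{a,c} ⊢ -a-> s1, -c-> s2
  s1 = (c.0\{b})\{a,c} ⊢ deadlocked
  s2 = ((rec X. c.(X\{b,c} + X\{c})\{b} + a.(c.0\{b})\{a,c})\{b,c} + (rec X. c.(X\{b,c} + X\{c})\{b} + a.(c.0\{b})\{a,c})\{c})\{b} ⊢ -a-> s3, -a-> s4
  s3 = (c.0\{b})\{a,c}\{b,c}\{b} ⊢ deadlocked
  s4 = (c.0\{b})\{a,c}\{c}\{b} ⊢ deadlocked
LTS(Q): 5 reachable states
  t0 = rec X. c.(X\{b,c} + X\{c})\{b} + a.(c.0\{b})\{a,c} + a.(c.0\{b})\{a,c} ⊢ -a-> t1, -c-> t2
  t1 = (c.0\{b})\{a,c} ⊢ deadlocked
  t2 = ((rec X. c.(X\{b,c} + X\{c})\{b} + a.(c.0\{b})\{a,c} + a.(c.0\{b})\{a,c})\{b,c} + (rec X. c.(X\{b,c} + X\{c})\{b} + a.(c.0\{b})\{a,c} + a.(c.0\{b})\{a,c})\{c})\{b} ⊢ -a-> t3, -a-> t4
  t3 = (c.0\{b})\{a,c}\{b,c}\{b} ⊢ deadlocked
  t4 = (c.0\{b})\{a,c}\{c}\{b} ⊢ deadlocked
Bisimilarity quotient blocks:
  B0 = {s0, t0}
  B1 = {s2, t2}
  B2 = {s1, s3, s4, t1, t3, t4}
s0 ∈ B0, t0 ∈ B0 → same block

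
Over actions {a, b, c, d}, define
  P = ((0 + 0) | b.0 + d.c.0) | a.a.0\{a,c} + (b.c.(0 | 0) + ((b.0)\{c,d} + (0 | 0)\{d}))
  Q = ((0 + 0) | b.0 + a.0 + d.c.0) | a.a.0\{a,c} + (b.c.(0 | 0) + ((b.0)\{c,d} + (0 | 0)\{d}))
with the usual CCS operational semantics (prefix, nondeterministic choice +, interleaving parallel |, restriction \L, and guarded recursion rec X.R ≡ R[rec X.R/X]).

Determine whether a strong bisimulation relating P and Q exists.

NO

LTS(P): 15 reachable states
  m0 = ((0 + 0) | b.0 + d.c.0) | a.a.0\{a,c} + (b.c.(0 | 0) + ((b.0)\{c,d} + (0 | 0)\{d})) :: --a--▸ m1, --b--▸ m2, --b--▸ m3, --b--▸ m4, --d--▸ m5
  m1 = ((0 + 0) | b.0 + d.c.0) | a.0\{a,c} :: --a--▸ m6, --b--▸ m7, --d--▸ m8
  m2 = (0 + 0) | 0 | a.a.0\{a,c} :: --a--▸ m7
  m3 = 0\{c,d} :: deadlocked
  m4 = c.(0 | 0) :: --c--▸ m9
  m5 = c.0 | a.a.0\{a,c} :: --a--▸ m8, --c--▸ m10
  m6 = ((0 + 0) | b.0 + d.c.0) | 0\{a,c} :: --b--▸ m11, --d--▸ m12
  m7 = (0 + 0) | 0 | a.0\{a,c} :: --a--▸ m11
  m8 = c.0 | a.0\{a,c} :: --a--▸ m12, --c--▸ m13
  m9 = 0 | 0 :: deadlocked
  m10 = 0 | a.a.0\{a,c} :: --a--▸ m13
  m11 = (0 + 0) | 0 | 0\{a,c} :: deadlocked
  m12 = c.0 | 0\{a,c} :: --c--▸ m14
  m13 = 0 | a.0\{a,c} :: --a--▸ m14
  m14 = 0 | 0\{a,c} :: deadlocked
LTS(Q): 15 reachable states
  n0 = ((0 + 0) | b.0 + a.0 + d.c.0) | a.a.0\{a,c} + (b.c.(0 | 0) + ((b.0)\{c,d} + (0 | 0)\{d})) :: --a--▸ n1, --a--▸ n2, --b--▸ n3, --b--▸ n4, --b--▸ n5, --d--▸ n6
  n1 = ((0 + 0) | b.0 + a.0 + d.c.0) | a.0\{a,c} :: --a--▸ n7, --a--▸ n8, --b--▸ n9, --d--▸ n10
  n2 = 0 | a.a.0\{a,c} :: --a--▸ n8
  n3 = (0 + 0) | 0 | a.a.0\{a,c} :: --a--▸ n9
  n4 = 0\{c,d} :: deadlocked
  n5 = c.(0 | 0) :: --c--▸ n11
  n6 = c.0 | a.a.0\{a,c} :: --a--▸ n10, --c--▸ n2
  n7 = ((0 + 0) | b.0 + a.0 + d.c.0) | 0\{a,c} :: --a--▸ n12, --b--▸ n13, --d--▸ n14
  n8 = 0 | a.0\{a,c} :: --a--▸ n12
  n9 = (0 + 0) | 0 | a.0\{a,c} :: --a--▸ n13
  n10 = c.0 | a.0\{a,c} :: --a--▸ n14, --c--▸ n8
  n11 = 0 | 0 :: deadlocked
  n12 = 0 | 0\{a,c} :: deadlocked
  n13 = (0 + 0) | 0 | 0\{a,c} :: deadlocked
  n14 = c.0 | 0\{a,c} :: --c--▸ n12
Partition-refinement fixed point:
  B0 = {m0}
  B1 = {m1}
  B2 = {m13, m7, n8, n9}
  B3 = {m11, m14, m3, m9, n11, n12, n13, n4}
  B4 = {m8, n10}
  B5 = {m12, m4, n14, n5}
  B6 = {m6}
  B7 = {m10, m2, n2, n3}
  B8 = {m5, n6}
  B9 = {n0}
  B10 = {n1}
  B11 = {n7}
m0 ∈ B0, n0 ∈ B9 → different blocks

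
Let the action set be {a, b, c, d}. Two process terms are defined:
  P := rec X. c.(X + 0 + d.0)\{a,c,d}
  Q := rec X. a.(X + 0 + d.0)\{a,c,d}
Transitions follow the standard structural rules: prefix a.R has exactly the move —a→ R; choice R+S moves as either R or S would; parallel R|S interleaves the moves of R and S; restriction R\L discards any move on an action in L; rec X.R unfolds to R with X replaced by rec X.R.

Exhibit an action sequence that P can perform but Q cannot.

P's transition system — 2 states:
  u0 = rec X. c.(X + 0 + d.0)\{a,c,d} → =c=> u1
  u1 = ((rec X. c.(X + 0 + d.0)\{a,c,d}) + 0 + d.0)\{a,c,d} → deadlocked
Q's transition system — 2 states:
  v0 = rec X. a.(X + 0 + d.0)\{a,c,d} → =a=> v1
  v1 = ((rec X. a.(X + 0 + d.0)\{a,c,d}) + 0 + d.0)\{a,c,d} → deadlocked
Run σ = ⟨c⟩ on P: start {u0}
  [1] c ⇒ {u1}
  P completes σ.
Run σ = ⟨c⟩ on Q: start {v0}
  [1] c ⇒ no successor for Q

c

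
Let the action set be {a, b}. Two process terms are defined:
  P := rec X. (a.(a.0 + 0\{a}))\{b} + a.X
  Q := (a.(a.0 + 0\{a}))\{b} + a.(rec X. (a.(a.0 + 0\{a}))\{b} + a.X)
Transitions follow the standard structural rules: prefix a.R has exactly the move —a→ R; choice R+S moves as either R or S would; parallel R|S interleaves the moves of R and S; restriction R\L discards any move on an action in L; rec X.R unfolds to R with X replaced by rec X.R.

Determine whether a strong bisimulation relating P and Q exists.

P's transition system — 3 states:
  s0 = rec X. (a.(a.0 + 0\{a}))\{b} + a.X :: =a=> s0, =a=> s1
  s1 = (a.0 + 0\{a})\{b} :: =a=> s2
  s2 = 0\{b} :: (no moves)
Q's transition system — 4 states:
  t0 = (a.(a.0 + 0\{a}))\{b} + a.(rec X. (a.(a.0 + 0\{a}))\{b} + a.X) :: =a=> t1, =a=> t2
  t1 = (a.0 + 0\{a})\{b} :: =a=> t3
  t2 = rec X. (a.(a.0 + 0\{a}))\{b} + a.X :: =a=> t1, =a=> t2
  t3 = 0\{b} :: (no moves)
Partition-refinement fixed point:
  B0 = {s0, t0, t2}
  B1 = {s1, t1}
  B2 = {s2, t3}
s0 ∈ B0, t0 ∈ B0 → same block

bisimilar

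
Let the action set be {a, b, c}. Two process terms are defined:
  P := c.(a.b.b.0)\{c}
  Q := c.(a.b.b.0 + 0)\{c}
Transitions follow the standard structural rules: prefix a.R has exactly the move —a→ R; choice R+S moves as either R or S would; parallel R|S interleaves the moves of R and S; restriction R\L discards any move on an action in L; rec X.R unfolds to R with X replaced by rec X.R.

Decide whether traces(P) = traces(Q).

LTS(P): 5 reachable states
  u0 = c.(a.b.b.0)\{c} :: -c-> u1
  u1 = (a.b.b.0)\{c} :: -a-> u2
  u2 = (b.b.0)\{c} :: -b-> u3
  u3 = (b.0)\{c} :: -b-> u4
  u4 = 0\{c} :: stopped
LTS(Q): 5 reachable states
  v0 = c.(a.b.b.0 + 0)\{c} :: -c-> v1
  v1 = (a.b.b.0 + 0)\{c} :: -a-> v2
  v2 = (b.b.0)\{c} :: -b-> v3
  v3 = (b.0)\{c} :: -b-> v4
  v4 = 0\{c} :: stopped
Bisimilarity quotient blocks:
  B0 = {u0, v0}
  B1 = {u1, v1}
  B2 = {u2, v2}
  B3 = {u3, v3}
  B4 = {u4, v4}
u0 ∈ B0, v0 ∈ B0 → same block
Bisimilar ⇒ trace-equivalent.

trace-equivalent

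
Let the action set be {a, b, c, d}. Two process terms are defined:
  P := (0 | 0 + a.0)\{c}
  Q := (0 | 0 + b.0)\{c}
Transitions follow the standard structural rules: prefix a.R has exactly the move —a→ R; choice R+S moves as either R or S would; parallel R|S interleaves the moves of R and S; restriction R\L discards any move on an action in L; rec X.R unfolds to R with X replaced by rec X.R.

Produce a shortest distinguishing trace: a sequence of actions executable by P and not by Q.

a

P's transition system — 2 states:
  u0 = (0 | 0 + a.0)\{c} ⊢ -a-> u1
  u1 = 0\{c} ⊢ (no moves)
Q's transition system — 2 states:
  v0 = (0 | 0 + b.0)\{c} ⊢ -b-> v1
  v1 = 0\{c} ⊢ (no moves)
Trace ⟨a⟩ through P, begin at {u0}:
  after a @ step 1: {u1}
  ✓ P
Trace ⟨a⟩ through Q, begin at {v0}:
  after a @ step 1: ∅ (Q stuck)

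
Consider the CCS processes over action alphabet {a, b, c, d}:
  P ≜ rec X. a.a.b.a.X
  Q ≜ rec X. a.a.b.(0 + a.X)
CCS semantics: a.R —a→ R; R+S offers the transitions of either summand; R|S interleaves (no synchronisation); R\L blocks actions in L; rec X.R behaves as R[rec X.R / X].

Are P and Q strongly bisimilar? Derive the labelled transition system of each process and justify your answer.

LTS(P): 4 reachable states
  m0 = rec X. a.a.b.a.X → =a=> m1
  m1 = a.b.a.(rec X. a.a.b.a.X) → =a=> m2
  m2 = b.a.(rec X. a.a.b.a.X) → =b=> m3
  m3 = a.(rec X. a.a.b.a.X) → =a=> m0
LTS(Q): 4 reachable states
  n0 = rec X. a.a.b.(0 + a.X) → =a=> n1
  n1 = a.b.(0 + a.(rec X. a.a.b.(0 + a.X))) → =a=> n2
  n2 = b.(0 + a.(rec X. a.a.b.(0 + a.X))) → =b=> n3
  n3 = 0 + a.(rec X. a.a.b.(0 + a.X)) → =a=> n0
Bisimilarity quotient blocks:
  B0 = {m0, n0}
  B1 = {m1, n1}
  B2 = {m2, n2}
  B3 = {m3, n3}
m0 ∈ B0, n0 ∈ B0 → same block

P ~ Q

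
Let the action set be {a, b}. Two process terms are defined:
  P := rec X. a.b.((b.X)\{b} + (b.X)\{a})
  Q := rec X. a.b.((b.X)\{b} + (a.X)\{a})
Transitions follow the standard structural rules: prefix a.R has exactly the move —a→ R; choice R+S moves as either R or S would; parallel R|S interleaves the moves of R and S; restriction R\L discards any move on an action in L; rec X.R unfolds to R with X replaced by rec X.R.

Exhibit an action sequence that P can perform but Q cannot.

P's transition system — 4 states:
  m0 = rec X. a.b.((b.X)\{b} + (b.X)\{a}) ⊢ -a-> m1
  m1 = b.((b.(rec X. a.b.((b.X)\{b} + (b.X)\{a})))\{b} + (b.(rec X. a.b.((b.X)\{b} + (b.X)\{a})))\{a}) ⊢ -b-> m2
  m2 = (b.(rec X. a.b.((b.X)\{b} + (b.X)\{a})))\{b} + (b.(rec X. a.b.((b.X)\{b} + (b.X)\{a})))\{a} ⊢ -b-> m3
  m3 = (rec X. a.b.((b.X)\{b} + (b.X)\{a}))\{a} ⊢ deadlocked
Q's transition system — 3 states:
  n0 = rec X. a.b.((b.X)\{b} + (a.X)\{a}) ⊢ -a-> n1
  n1 = b.((b.(rec X. a.b.((b.X)\{b} + (a.X)\{a})))\{b} + (a.(rec X. a.b.((b.X)\{b} + (a.X)\{a})))\{a}) ⊢ -b-> n2
  n2 = (b.(rec X. a.b.((b.X)\{b} + (a.X)\{a})))\{b} + (a.(rec X. a.b.((b.X)\{b} + (a.X)\{a})))\{a} ⊢ deadlocked
Run σ = ⟨abb⟩ on P: start {m0}
  step 1 (a): {m1}
  step 2 (b): {m2}
  step 3 (b): {m3}
  ✓ P
Run σ = ⟨abb⟩ on Q: start {n0}
  step 1 (a): {n1}
  step 2 (b): {n2}
  step 3 (b): no successor for Q

abb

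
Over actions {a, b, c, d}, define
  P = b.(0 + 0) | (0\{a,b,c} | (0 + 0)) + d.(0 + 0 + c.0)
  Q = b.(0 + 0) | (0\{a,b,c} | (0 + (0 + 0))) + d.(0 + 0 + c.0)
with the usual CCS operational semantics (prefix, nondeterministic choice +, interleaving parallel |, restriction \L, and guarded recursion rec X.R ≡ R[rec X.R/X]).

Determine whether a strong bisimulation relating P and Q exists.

bisimilar

P's transition system — 4 states:
  p0 = b.(0 + 0) | (0\{a,b,c} | (0 + 0)) + d.(0 + 0 + c.0) | ··b··> p1, ··d··> p2
  p1 = (0 + 0) | (0\{a,b,c} | (0 + 0)) | ·
  p2 = 0 + 0 + c.0 | ··c··> p3
  p3 = 0 | ·
Q's transition system — 4 states:
  q0 = b.(0 + 0) | (0\{a,b,c} | (0 + (0 + 0))) + d.(0 + 0 + c.0) | ··b··> q1, ··d··> q2
  q1 = (0 + 0) | (0\{a,b,c} | (0 + (0 + 0))) | ·
  q2 = 0 + 0 + c.0 | ··c··> q3
  q3 = 0 | ·
Partition-refinement fixed point:
  B0 = {p0, q0}
  B1 = {p2, q2}
  B2 = {p1, p3, q1, q3}
p0 ∈ B0, q0 ∈ B0 → same block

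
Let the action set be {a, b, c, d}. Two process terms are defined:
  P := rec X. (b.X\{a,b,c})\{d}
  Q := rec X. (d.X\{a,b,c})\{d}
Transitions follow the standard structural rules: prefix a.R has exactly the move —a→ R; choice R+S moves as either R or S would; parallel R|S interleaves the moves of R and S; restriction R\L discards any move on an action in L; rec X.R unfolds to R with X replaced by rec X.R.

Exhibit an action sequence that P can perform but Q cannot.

Reachable graph of P (2 states):
  u0 = rec X. (b.X\{a,b,c})\{d} → --b--▸ u1
  u1 = (rec X. (b.X\{a,b,c})\{d})\{a,b,c}\{d} → ·
Reachable graph of Q (1 states):
  v0 = rec X. (d.X\{a,b,c})\{d} → ·
Trace ⟨b⟩ through P, begin at {u0}:
  step 1 (b): {u1}
  P completes σ.
Trace ⟨b⟩ through Q, begin at {v0}:
  step 1 (b): no successor for Q

b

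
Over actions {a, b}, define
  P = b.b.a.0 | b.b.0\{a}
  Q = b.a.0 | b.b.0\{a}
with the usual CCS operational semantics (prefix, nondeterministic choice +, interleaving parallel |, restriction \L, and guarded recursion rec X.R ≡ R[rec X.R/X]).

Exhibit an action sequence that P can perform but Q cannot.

LTS(P): 12 reachable states
  u0 = b.b.a.0 | b.b.0\{a} → =b=> u1, =b=> u2
  u1 = b.a.0 | b.b.0\{a} → =b=> u3, =b=> u4
  u2 = b.b.a.0 | b.0\{a} → =b=> u4, =b=> u5
  u3 = a.0 | b.b.0\{a} → =a=> u6, =b=> u7
  u4 = b.a.0 | b.0\{a} → =b=> u7, =b=> u8
  u5 = b.b.a.0 | 0\{a} → =b=> u8
  u6 = 0 | b.b.0\{a} → =b=> u9
  u7 = a.0 | b.0\{a} → =a=> u9, =b=> u10
  u8 = b.a.0 | 0\{a} → =b=> u10
  u9 = 0 | b.0\{a} → =b=> u11
  u10 = a.0 | 0\{a} → =a=> u11
  u11 = 0 | 0\{a} → stopped
LTS(Q): 9 reachable states
  v0 = b.a.0 | b.b.0\{a} → =b=> v1, =b=> v2
  v1 = a.0 | b.b.0\{a} → =a=> v3, =b=> v4
  v2 = b.a.0 | b.0\{a} → =b=> v4, =b=> v5
  v3 = 0 | b.b.0\{a} → =b=> v6
  v4 = a.0 | b.0\{a} → =a=> v6, =b=> v7
  v5 = b.a.0 | 0\{a} → =b=> v7
  v6 = 0 | b.0\{a} → =b=> v8
  v7 = a.0 | 0\{a} → =a=> v8
  v8 = 0 | 0\{a} → stopped
Executing bbbb from P (initial set {u0}):
  after b @ step 1: {u1, u2}
  after b @ step 2: {u3, u4, u5}
  after b @ step 3: {u7, u8}
  after b @ step 4: {u10}
  — P admits the full trace.
Executing bbbb from Q (initial set {v0}):
  after b @ step 1: {v1, v2}
  after b @ step 2: {v4, v5}
  after b @ step 3: {v7}
  after b @ step 4: ∅ (Q stuck)

bbbb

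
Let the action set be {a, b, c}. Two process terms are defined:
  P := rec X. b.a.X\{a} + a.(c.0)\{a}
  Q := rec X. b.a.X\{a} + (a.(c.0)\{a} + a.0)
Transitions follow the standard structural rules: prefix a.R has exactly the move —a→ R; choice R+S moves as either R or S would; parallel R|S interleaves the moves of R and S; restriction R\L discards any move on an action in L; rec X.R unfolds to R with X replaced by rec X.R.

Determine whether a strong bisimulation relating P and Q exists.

not bisimilar

LTS(P): 6 reachable states
  u0 = rec X. b.a.X\{a} + a.(c.0)\{a} has moves --a--▸ u1, --b--▸ u2
  u1 = (c.0)\{a} has moves --c--▸ u3
  u2 = a.(rec X. b.a.X\{a} + a.(c.0)\{a})\{a} has moves --a--▸ u4
  u3 = 0\{a} has moves (no moves)
  u4 = (rec X. b.a.X\{a} + a.(c.0)\{a})\{a} has moves --b--▸ u5
  u5 = (a.(rec X. b.a.X\{a} + a.(c.0)\{a})\{a})\{a} has moves (no moves)
LTS(Q): 7 reachable states
  v0 = rec X. b.a.X\{a} + (a.(c.0)\{a} + a.0) has moves --a--▸ v1, --a--▸ v2, --b--▸ v3
  v1 = (c.0)\{a} has moves --c--▸ v4
  v2 = 0 has moves (no moves)
  v3 = a.(rec X. b.a.X\{a} + (a.(c.0)\{a} + a.0))\{a} has moves --a--▸ v5
  v4 = 0\{a} has moves (no moves)
  v5 = (rec X. b.a.X\{a} + (a.(c.0)\{a} + a.0))\{a} has moves --b--▸ v6
  v6 = (a.(rec X. b.a.X\{a} + (a.(c.0)\{a} + a.0))\{a})\{a} has moves (no moves)
Partition-refinement fixed point:
  B0 = {u0}
  B1 = {u2, v3}
  B2 = {u4, v5}
  B3 = {u3, u5, v2, v4, v6}
  B4 = {u1, v1}
  B5 = {v0}
u0 ∈ B0, v0 ∈ B5 → different blocks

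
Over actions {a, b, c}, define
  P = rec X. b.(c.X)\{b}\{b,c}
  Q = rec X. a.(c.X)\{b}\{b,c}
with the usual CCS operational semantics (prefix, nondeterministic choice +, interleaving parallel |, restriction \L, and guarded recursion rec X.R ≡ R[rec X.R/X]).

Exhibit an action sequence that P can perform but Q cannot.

b

P's transition system — 2 states:
  p0 = rec X. b.(c.X)\{b}\{b,c} has moves —b→ p1
  p1 = (c.(rec X. b.(c.X)\{b}\{b,c}))\{b}\{b,c} has moves (no moves)
Q's transition system — 2 states:
  q0 = rec X. a.(c.X)\{b}\{b,c} has moves —a→ q1
  q1 = (c.(rec X. a.(c.X)\{b}\{b,c}))\{b}\{b,c} has moves (no moves)
Run σ = ⟨b⟩ on P: start {p0}
  [1] b ⇒ {p1}
  ✓ P
Run σ = ⟨b⟩ on Q: start {q0}
  [1] b ⇒ ∅ (Q stuck)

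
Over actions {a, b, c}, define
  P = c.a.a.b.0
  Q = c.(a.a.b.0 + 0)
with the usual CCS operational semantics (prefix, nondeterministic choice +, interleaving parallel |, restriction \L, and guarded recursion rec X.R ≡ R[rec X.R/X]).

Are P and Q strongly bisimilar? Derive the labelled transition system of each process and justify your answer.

YES

LTS(P): 5 reachable states
  u0 = c.a.a.b.0 | —c→ u1
  u1 = a.a.b.0 | —a→ u2
  u2 = a.b.0 | —a→ u3
  u3 = b.0 | —b→ u4
  u4 = 0 | (no moves)
LTS(Q): 5 reachable states
  v0 = c.(a.a.b.0 + 0) | —c→ v1
  v1 = a.a.b.0 + 0 | —a→ v2
  v2 = a.b.0 | —a→ v3
  v3 = b.0 | —b→ v4
  v4 = 0 | (no moves)
Coarsest stable partition (strong bisimilarity classes):
  B0 = {u0, v0}
  B1 = {u1, v1}
  B2 = {u2, v2}
  B3 = {u3, v3}
  B4 = {u4, v4}
u0 ∈ B0, v0 ∈ B0 → same block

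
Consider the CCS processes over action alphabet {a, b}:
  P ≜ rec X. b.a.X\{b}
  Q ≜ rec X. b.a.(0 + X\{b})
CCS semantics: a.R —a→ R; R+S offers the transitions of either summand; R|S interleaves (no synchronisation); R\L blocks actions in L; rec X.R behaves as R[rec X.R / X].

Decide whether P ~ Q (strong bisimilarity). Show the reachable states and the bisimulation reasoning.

Reachable graph of P (3 states):
  u0 = rec X. b.a.X\{b} has moves --b--▸ u1
  u1 = a.(rec X. b.a.X\{b})\{b} has moves --a--▸ u2
  u2 = (rec X. b.a.X\{b})\{b} has moves ·
Reachable graph of Q (3 states):
  v0 = rec X. b.a.(0 + X\{b}) has moves --b--▸ v1
  v1 = a.(0 + (rec X. b.a.(0 + X\{b}))\{b}) has moves --a--▸ v2
  v2 = 0 + (rec X. b.a.(0 + X\{b}))\{b} has moves ·
Partition-refinement fixed point:
  B0 = {u0, v0}
  B1 = {u1, v1}
  B2 = {u2, v2}
u0 ∈ B0, v0 ∈ B0 → same block

P ~ Q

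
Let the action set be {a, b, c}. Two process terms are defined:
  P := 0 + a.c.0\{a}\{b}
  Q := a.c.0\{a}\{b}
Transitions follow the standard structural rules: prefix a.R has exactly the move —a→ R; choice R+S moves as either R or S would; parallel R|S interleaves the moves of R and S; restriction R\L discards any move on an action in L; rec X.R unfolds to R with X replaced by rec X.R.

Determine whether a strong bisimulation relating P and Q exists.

YES

P's transition system — 3 states:
  p0 = 0 + a.c.0\{a}\{b} ⊢ ··a··> p1
  p1 = c.0\{a}\{b} ⊢ ··c··> p2
  p2 = 0\{a}\{b} ⊢ deadlocked
Q's transition system — 3 states:
  q0 = a.c.0\{a}\{b} ⊢ ··a··> q1
  q1 = c.0\{a}\{b} ⊢ ··c··> q2
  q2 = 0\{a}\{b} ⊢ deadlocked
Partition-refinement fixed point:
  B0 = {p0, q0}
  B1 = {p1, q1}
  B2 = {p2, q2}
p0 ∈ B0, q0 ∈ B0 → same block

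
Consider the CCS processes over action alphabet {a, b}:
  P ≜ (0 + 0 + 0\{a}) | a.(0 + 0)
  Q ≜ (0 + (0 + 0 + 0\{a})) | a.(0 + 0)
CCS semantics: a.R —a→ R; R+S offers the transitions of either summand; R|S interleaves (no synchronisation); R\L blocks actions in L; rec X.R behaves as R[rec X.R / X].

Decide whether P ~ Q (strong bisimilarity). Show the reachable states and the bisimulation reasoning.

YES

Reachable graph of P (2 states):
  s0 = (0 + 0 + 0\{a}) | a.(0 + 0) :: =a=> s1
  s1 = (0 + 0 + 0\{a}) | (0 + 0) :: stopped
Reachable graph of Q (2 states):
  t0 = (0 + (0 + 0 + 0\{a})) | a.(0 + 0) :: =a=> t1
  t1 = (0 + (0 + 0 + 0\{a})) | (0 + 0) :: stopped
Bisimilarity quotient blocks:
  B0 = {s0, t0}
  B1 = {s1, t1}
s0 ∈ B0, t0 ∈ B0 → same block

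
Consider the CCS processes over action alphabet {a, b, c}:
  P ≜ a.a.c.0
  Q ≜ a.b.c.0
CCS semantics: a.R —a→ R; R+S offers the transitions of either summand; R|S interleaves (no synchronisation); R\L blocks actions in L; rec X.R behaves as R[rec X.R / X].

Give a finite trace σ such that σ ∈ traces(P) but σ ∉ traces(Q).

Reachable graph of P (4 states):
  p0 = a.a.c.0 :: —a→ p1
  p1 = a.c.0 :: —a→ p2
  p2 = c.0 :: —c→ p3
  p3 = 0 :: ·
Reachable graph of Q (4 states):
  q0 = a.b.c.0 :: —a→ q1
  q1 = b.c.0 :: —b→ q2
  q2 = c.0 :: —c→ q3
  q3 = 0 :: ·
Run σ = ⟨aa⟩ on P: start {p0}
  step 1 (a): {p1}
  step 2 (a): {p2}
  P completes σ.
Run σ = ⟨aa⟩ on Q: start {q0}
  step 1 (a): {q1}
  step 2 (a): ∅  — Q cannot continue

aa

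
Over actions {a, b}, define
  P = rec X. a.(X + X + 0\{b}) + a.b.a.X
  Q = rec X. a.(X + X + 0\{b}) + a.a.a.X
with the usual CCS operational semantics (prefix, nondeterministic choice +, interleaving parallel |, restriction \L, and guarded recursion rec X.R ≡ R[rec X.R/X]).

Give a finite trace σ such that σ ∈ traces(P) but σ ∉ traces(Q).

Reachable graph of P (4 states):
  p0 = rec X. a.(X + X + 0\{b}) + a.b.a.X :: --a--▸ p1, --a--▸ p2
  p1 = (rec X. a.(X + X + 0\{b}) + a.b.a.X) + (rec X. a.(X + X + 0\{b}) + a.b.a.X) + 0\{b} :: --a--▸ p1, --a--▸ p2
  p2 = b.a.(rec X. a.(X + X + 0\{b}) + a.b.a.X) :: --b--▸ p3
  p3 = a.(rec X. a.(X + X + 0\{b}) + a.b.a.X) :: --a--▸ p0
Reachable graph of Q (4 states):
  q0 = rec X. a.(X + X + 0\{b}) + a.a.a.X :: --a--▸ q1, --a--▸ q2
  q1 = (rec X. a.(X + X + 0\{b}) + a.a.a.X) + (rec X. a.(X + X + 0\{b}) + a.a.a.X) + 0\{b} :: --a--▸ q1, --a--▸ q2
  q2 = a.a.(rec X. a.(X + X + 0\{b}) + a.a.a.X) :: --a--▸ q3
  q3 = a.(rec X. a.(X + X + 0\{b}) + a.a.a.X) :: --a--▸ q0
Executing ab from P (initial set {p0}):
  [1] a ⇒ {p1, p2}
  [2] b ⇒ {p3}
  P completes σ.
Executing ab from Q (initial set {q0}):
  [1] a ⇒ {q1, q2}
  [2] b ⇒ ∅  — Q cannot continue

ab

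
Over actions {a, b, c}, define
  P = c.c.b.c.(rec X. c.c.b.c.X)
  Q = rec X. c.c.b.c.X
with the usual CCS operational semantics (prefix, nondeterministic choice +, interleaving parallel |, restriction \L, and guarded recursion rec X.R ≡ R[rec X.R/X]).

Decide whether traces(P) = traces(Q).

Reachable graph of P (5 states):
  m0 = c.c.b.c.(rec X. c.c.b.c.X) | —c→ m1
  m1 = c.b.c.(rec X. c.c.b.c.X) | —c→ m2
  m2 = b.c.(rec X. c.c.b.c.X) | —b→ m3
  m3 = c.(rec X. c.c.b.c.X) | —c→ m4
  m4 = rec X. c.c.b.c.X | —c→ m1
Reachable graph of Q (4 states):
  n0 = rec X. c.c.b.c.X | —c→ n1
  n1 = c.b.c.(rec X. c.c.b.c.X) | —c→ n2
  n2 = b.c.(rec X. c.c.b.c.X) | —b→ n3
  n3 = c.(rec X. c.c.b.c.X) | —c→ n0
Partition-refinement fixed point:
  B0 = {m0, m4, n0}
  B1 = {m1, n1}
  B2 = {m2, n2}
  B3 = {m3, n3}
m0 ∈ B0, n0 ∈ B0 → same block
Bisimilar ⇒ trace-equivalent.

traces(P) = traces(Q)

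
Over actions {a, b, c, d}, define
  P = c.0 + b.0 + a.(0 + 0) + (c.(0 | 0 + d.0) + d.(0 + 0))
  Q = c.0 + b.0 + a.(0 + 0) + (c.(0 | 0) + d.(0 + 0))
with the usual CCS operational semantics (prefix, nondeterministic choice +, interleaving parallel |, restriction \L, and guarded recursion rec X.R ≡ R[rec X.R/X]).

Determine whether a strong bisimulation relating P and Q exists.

not bisimilar

LTS(P): 4 reachable states
  p0 = c.0 + b.0 + a.(0 + 0) + (c.(0 | 0 + d.0) + d.(0 + 0)) :: -a-> p1, -b-> p2, -c-> p2, -c-> p3, -d-> p1
  p1 = 0 + 0 :: ∅
  p2 = 0 :: ∅
  p3 = 0 | 0 + d.0 :: -d-> p2
LTS(Q): 4 reachable states
  q0 = c.0 + b.0 + a.(0 + 0) + (c.(0 | 0) + d.(0 + 0)) :: -a-> q1, -b-> q2, -c-> q2, -c-> q3, -d-> q1
  q1 = 0 + 0 :: ∅
  q2 = 0 :: ∅
  q3 = 0 | 0 :: ∅
Bisimilarity quotient blocks:
  B0 = {p0}
  B1 = {p1, p2, q1, q2, q3}
  B2 = {p3}
  B3 = {q0}
p0 ∈ B0, q0 ∈ B3 → different blocks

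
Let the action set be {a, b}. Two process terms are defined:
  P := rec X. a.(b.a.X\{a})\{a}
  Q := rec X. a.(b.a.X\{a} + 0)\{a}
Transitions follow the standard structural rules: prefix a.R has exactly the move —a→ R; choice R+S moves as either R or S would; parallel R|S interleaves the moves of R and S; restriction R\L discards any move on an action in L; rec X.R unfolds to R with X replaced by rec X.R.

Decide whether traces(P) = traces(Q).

Reachable graph of P (3 states):
  s0 = rec X. a.(b.a.X\{a})\{a} → --a--▸ s1
  s1 = (b.a.(rec X. a.(b.a.X\{a})\{a})\{a})\{a} → --b--▸ s2
  s2 = (a.(rec X. a.(b.a.X\{a})\{a})\{a})\{a} → stopped
Reachable graph of Q (3 states):
  t0 = rec X. a.(b.a.X\{a} + 0)\{a} → --a--▸ t1
  t1 = (b.a.(rec X. a.(b.a.X\{a} + 0)\{a})\{a} + 0)\{a} → --b--▸ t2
  t2 = (a.(rec X. a.(b.a.X\{a} + 0)\{a})\{a})\{a} → stopped
Partition-refinement fixed point:
  B0 = {s0, t0}
  B1 = {s1, t1}
  B2 = {s2, t2}
s0 ∈ B0, t0 ∈ B0 → same block
Bisimilar ⇒ trace-equivalent.

traces(P) = traces(Q)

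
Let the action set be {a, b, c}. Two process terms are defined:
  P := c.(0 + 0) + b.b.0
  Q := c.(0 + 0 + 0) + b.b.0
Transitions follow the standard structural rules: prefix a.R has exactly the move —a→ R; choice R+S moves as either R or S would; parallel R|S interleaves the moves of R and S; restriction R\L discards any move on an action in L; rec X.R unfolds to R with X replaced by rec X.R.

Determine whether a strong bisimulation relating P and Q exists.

P ~ Q

LTS(P): 4 reachable states
  u0 = c.(0 + 0) + b.b.0 | =b=> u1, =c=> u2
  u1 = b.0 | =b=> u3
  u2 = 0 + 0 | stopped
  u3 = 0 | stopped
LTS(Q): 4 reachable states
  v0 = c.(0 + 0 + 0) + b.b.0 | =b=> v1, =c=> v2
  v1 = b.0 | =b=> v3
  v2 = 0 + 0 + 0 | stopped
  v3 = 0 | stopped
Partition-refinement fixed point:
  B0 = {u0, v0}
  B1 = {u1, v1}
  B2 = {u2, u3, v2, v3}
u0 ∈ B0, v0 ∈ B0 → same block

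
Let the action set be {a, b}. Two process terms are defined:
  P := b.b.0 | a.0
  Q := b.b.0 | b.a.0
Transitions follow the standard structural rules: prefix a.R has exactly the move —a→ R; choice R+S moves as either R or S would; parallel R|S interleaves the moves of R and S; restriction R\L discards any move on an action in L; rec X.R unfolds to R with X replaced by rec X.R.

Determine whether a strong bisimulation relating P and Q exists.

Reachable graph of P (6 states):
  m0 = b.b.0 | a.0 ⊢ =a=> m1, =b=> m2
  m1 = b.b.0 | 0 ⊢ =b=> m3
  m2 = b.0 | a.0 ⊢ =a=> m3, =b=> m4
  m3 = b.0 | 0 ⊢ =b=> m5
  m4 = 0 | a.0 ⊢ =a=> m5
  m5 = 0 | 0 ⊢ ∅
Reachable graph of Q (9 states):
  n0 = b.b.0 | b.a.0 ⊢ =b=> n1, =b=> n2
  n1 = b.0 | b.a.0 ⊢ =b=> n3, =b=> n4
  n2 = b.b.0 | a.0 ⊢ =a=> n5, =b=> n4
  n3 = 0 | b.a.0 ⊢ =b=> n6
  n4 = b.0 | a.0 ⊢ =a=> n7, =b=> n6
  n5 = b.b.0 | 0 ⊢ =b=> n7
  n6 = 0 | a.0 ⊢ =a=> n8
  n7 = b.0 | 0 ⊢ =b=> n8
  n8 = 0 | 0 ⊢ ∅
Coarsest stable partition (strong bisimilarity classes):
  B0 = {m0, n2}
  B1 = {m1, n5}
  B2 = {m3, n7}
  B3 = {m5, n8}
  B4 = {m2, n4}
  B5 = {m4, n6}
  B6 = {n0}
  B7 = {n1}
  B8 = {n3}
m0 ∈ B0, n0 ∈ B6 → different blocks

P ≁ Q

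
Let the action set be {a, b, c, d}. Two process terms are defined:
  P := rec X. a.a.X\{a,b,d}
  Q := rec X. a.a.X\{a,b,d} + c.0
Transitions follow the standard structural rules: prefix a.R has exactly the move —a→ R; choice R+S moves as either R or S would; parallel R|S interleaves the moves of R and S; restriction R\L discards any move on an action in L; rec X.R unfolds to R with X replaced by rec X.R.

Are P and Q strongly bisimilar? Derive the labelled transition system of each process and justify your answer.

not bisimilar

Reachable graph of P (3 states):
  s0 = rec X. a.a.X\{a,b,d} → --a--▸ s1
  s1 = a.(rec X. a.a.X\{a,b,d})\{a,b,d} → --a--▸ s2
  s2 = (rec X. a.a.X\{a,b,d})\{a,b,d} → deadlocked
Reachable graph of Q (5 states):
  t0 = rec X. a.a.X\{a,b,d} + c.0 → --a--▸ t1, --c--▸ t2
  t1 = a.(rec X. a.a.X\{a,b,d} + c.0)\{a,b,d} → --a--▸ t3
  t2 = 0 → deadlocked
  t3 = (rec X. a.a.X\{a,b,d} + c.0)\{a,b,d} → --c--▸ t4
  t4 = 0\{a,b,d} → deadlocked
Bisimilarity quotient blocks:
  B0 = {s0}
  B1 = {s1}
  B2 = {s2, t2, t4}
  B3 = {t0}
  B4 = {t1}
  B5 = {t3}
s0 ∈ B0, t0 ∈ B3 → different blocks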